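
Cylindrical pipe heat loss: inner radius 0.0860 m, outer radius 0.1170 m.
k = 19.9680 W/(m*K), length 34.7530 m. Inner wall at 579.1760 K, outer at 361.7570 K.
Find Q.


dT = 217.4190 K
ln(ro/ri) = 0.3078
Q = 2*pi*19.9680*34.7530*217.4190 / 0.3078 = 3079626.3773 W

3079626.3773 W


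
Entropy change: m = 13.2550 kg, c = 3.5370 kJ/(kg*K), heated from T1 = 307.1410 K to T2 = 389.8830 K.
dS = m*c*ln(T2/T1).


T2/T1 = 1.2694
ln(T2/T1) = 0.2385
dS = 13.2550 * 3.5370 * 0.2385 = 11.1834 kJ/K

11.1834 kJ/K


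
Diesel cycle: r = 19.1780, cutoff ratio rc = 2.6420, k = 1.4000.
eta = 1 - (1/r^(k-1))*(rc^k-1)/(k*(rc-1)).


r^(k-1) = 3.2593
rc^k = 3.8968
eta = 0.6134 = 61.3372%

61.3372%


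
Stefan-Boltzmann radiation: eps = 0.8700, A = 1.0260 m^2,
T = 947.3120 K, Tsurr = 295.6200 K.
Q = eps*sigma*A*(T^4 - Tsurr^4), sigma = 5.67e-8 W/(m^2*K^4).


T^4 = 8.0533e+11
Tsurr^4 = 7.6372e+09
Q = 0.8700 * 5.67e-8 * 1.0260 * 7.9769e+11 = 40372.3096 W

40372.3096 W


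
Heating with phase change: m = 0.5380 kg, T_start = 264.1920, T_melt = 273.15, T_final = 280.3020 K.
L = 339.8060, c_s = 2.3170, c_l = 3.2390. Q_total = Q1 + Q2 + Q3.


Q1 (sensible, solid) = 0.5380 * 2.3170 * 8.9580 = 11.1666 kJ
Q2 (latent) = 0.5380 * 339.8060 = 182.8156 kJ
Q3 (sensible, liquid) = 0.5380 * 3.2390 * 7.1520 = 12.4629 kJ
Q_total = 206.4451 kJ

206.4451 kJ


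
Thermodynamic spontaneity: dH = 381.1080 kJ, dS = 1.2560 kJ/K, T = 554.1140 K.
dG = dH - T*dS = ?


T*dS = 554.1140 * 1.2560 = 695.9672 kJ
dG = 381.1080 - 695.9672 = -314.8592 kJ (spontaneous)

dG = -314.8592 kJ, spontaneous


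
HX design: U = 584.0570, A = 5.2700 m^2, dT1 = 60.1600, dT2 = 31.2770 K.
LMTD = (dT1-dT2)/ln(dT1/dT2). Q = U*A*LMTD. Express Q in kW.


LMTD = 44.1552 K
Q = 584.0570 * 5.2700 * 44.1552 = 135908.8119 W = 135.9088 kW

135.9088 kW


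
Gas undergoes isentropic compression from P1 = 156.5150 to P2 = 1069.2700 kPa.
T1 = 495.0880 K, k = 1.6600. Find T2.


(k-1)/k = 0.3976
(P2/P1)^exp = 2.1468
T2 = 495.0880 * 2.1468 = 1062.8795 K

1062.8795 K


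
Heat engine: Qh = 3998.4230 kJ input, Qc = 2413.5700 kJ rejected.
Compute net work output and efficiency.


W = 3998.4230 - 2413.5700 = 1584.8530 kJ
eta = 1584.8530 / 3998.4230 = 0.3964 = 39.6370%

W = 1584.8530 kJ, eta = 39.6370%


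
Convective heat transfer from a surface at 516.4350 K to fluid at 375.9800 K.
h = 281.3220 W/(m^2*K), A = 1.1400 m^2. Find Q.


dT = 140.4550 K
Q = 281.3220 * 1.1400 * 140.4550 = 45044.9129 W

45044.9129 W


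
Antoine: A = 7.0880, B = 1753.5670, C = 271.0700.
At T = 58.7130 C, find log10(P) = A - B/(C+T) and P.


C+T = 329.7830
B/(C+T) = 5.3173
log10(P) = 7.0880 - 5.3173 = 1.7707
P = 10^1.7707 = 58.9745 mmHg

58.9745 mmHg


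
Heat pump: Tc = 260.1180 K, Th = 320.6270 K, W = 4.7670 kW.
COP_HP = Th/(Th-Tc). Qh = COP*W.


COP = 320.6270 / 60.5090 = 5.2988
Qh = 5.2988 * 4.7670 = 25.2595 kW

COP = 5.2988, Qh = 25.2595 kW


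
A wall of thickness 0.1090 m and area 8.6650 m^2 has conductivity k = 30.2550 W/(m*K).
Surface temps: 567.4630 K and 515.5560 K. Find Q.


dT = 51.9070 K
Q = 30.2550 * 8.6650 * 51.9070 / 0.1090 = 124843.2758 W

124843.2758 W


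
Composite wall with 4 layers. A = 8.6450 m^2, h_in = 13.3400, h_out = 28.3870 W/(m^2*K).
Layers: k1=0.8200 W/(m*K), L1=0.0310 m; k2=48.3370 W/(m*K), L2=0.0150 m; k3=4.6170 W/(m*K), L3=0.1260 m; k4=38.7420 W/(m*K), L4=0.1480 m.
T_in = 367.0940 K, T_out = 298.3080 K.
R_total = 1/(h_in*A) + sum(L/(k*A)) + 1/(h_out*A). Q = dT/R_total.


R_conv_in = 1/(13.3400*8.6450) = 0.0087
R_1 = 0.0310/(0.8200*8.6450) = 0.0044
R_2 = 0.0150/(48.3370*8.6450) = 3.5896e-05
R_3 = 0.1260/(4.6170*8.6450) = 0.0032
R_4 = 0.1480/(38.7420*8.6450) = 0.0004
R_conv_out = 1/(28.3870*8.6450) = 0.0041
R_total = 0.0208 K/W
Q = 68.7860 / 0.0208 = 3314.3976 W

R_total = 0.0208 K/W, Q = 3314.3976 W


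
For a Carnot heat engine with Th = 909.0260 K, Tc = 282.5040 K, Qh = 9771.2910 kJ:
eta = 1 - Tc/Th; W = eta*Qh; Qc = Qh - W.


eta = 1 - 282.5040/909.0260 = 0.6892
W = 0.6892 * 9771.2910 = 6734.6025 kJ
Qc = 9771.2910 - 6734.6025 = 3036.6885 kJ

eta = 68.9223%, W = 6734.6025 kJ, Qc = 3036.6885 kJ


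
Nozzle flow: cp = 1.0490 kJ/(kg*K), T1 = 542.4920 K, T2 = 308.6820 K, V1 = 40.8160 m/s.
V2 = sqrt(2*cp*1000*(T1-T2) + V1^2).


dT = 233.8100 K
2*cp*1000*dT = 490533.3800
V1^2 = 1665.9459
V2 = sqrt(492199.3259) = 701.5692 m/s

701.5692 m/s


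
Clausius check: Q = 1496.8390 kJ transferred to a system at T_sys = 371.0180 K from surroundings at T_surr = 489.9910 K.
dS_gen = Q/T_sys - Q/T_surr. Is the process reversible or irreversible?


dS_sys = 1496.8390/371.0180 = 4.0344 kJ/K
dS_surr = -1496.8390/489.9910 = -3.0548 kJ/K
dS_gen = 4.0344 - 3.0548 = 0.9796 kJ/K (irreversible)

dS_gen = 0.9796 kJ/K, irreversible


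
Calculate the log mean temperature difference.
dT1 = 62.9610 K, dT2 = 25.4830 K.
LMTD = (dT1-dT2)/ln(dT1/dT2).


dT1/dT2 = 2.4707
ln(dT1/dT2) = 0.9045
LMTD = 37.4780 / 0.9045 = 41.4349 K

41.4349 K


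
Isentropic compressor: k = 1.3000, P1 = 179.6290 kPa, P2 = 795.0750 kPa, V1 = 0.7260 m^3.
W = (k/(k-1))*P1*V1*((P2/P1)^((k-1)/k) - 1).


(k-1)/k = 0.2308
(P2/P1)^exp = 1.4096
W = 4.3333 * 179.6290 * 0.7260 * (1.4096 - 1) = 231.4488 kJ

231.4488 kJ


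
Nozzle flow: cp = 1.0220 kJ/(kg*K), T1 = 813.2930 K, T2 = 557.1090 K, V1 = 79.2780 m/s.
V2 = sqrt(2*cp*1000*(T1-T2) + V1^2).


dT = 256.1840 K
2*cp*1000*dT = 523640.0960
V1^2 = 6285.0013
V2 = sqrt(529925.0973) = 727.9595 m/s

727.9595 m/s


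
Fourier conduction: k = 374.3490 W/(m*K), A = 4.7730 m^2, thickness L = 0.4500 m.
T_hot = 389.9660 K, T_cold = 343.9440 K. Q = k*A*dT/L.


dT = 46.0220 K
Q = 374.3490 * 4.7730 * 46.0220 / 0.4500 = 182734.7259 W

182734.7259 W


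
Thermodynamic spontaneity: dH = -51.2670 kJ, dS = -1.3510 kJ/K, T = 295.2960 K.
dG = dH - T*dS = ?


T*dS = 295.2960 * -1.3510 = -398.9449 kJ
dG = -51.2670 + 398.9449 = 347.6779 kJ (non-spontaneous)

dG = 347.6779 kJ, non-spontaneous


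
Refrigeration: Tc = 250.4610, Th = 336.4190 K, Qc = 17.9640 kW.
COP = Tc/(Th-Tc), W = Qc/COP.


COP = 250.4610 / 85.9580 = 2.9138
W = 17.9640 / 2.9138 = 6.1652 kW

COP = 2.9138, W = 6.1652 kW


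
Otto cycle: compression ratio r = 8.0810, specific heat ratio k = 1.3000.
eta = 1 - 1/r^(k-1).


r^(k-1) = 1.8717
eta = 1 - 1/1.8717 = 0.4657 = 46.5730%

46.5730%


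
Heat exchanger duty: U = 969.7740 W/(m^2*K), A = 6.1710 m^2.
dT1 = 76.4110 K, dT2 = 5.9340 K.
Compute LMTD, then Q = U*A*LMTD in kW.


LMTD = 27.5793 K
Q = 969.7740 * 6.1710 * 27.5793 = 165047.8299 W = 165.0478 kW

165.0478 kW


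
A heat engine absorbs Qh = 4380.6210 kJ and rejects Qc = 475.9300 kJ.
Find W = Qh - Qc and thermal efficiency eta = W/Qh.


W = 4380.6210 - 475.9300 = 3904.6910 kJ
eta = 3904.6910 / 4380.6210 = 0.8914 = 89.1356%

W = 3904.6910 kJ, eta = 89.1356%


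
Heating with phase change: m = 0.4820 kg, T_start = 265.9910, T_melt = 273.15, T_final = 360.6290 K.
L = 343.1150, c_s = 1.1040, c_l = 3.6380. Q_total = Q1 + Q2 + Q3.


Q1 (sensible, solid) = 0.4820 * 1.1040 * 7.1590 = 3.8095 kJ
Q2 (latent) = 0.4820 * 343.1150 = 165.3814 kJ
Q3 (sensible, liquid) = 0.4820 * 3.6380 * 87.4790 = 153.3958 kJ
Q_total = 322.5868 kJ

322.5868 kJ


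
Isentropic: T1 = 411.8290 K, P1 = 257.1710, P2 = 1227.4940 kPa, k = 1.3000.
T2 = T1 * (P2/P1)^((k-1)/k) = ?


(k-1)/k = 0.2308
(P2/P1)^exp = 1.4343
T2 = 411.8290 * 1.4343 = 590.6939 K

590.6939 K


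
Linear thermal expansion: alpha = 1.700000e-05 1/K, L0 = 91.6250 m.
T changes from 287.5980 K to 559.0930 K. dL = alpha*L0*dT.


dT = 271.4950 K
dL = 1.700000e-05 * 91.6250 * 271.4950 = 0.422887 m
L_final = 92.047887 m

dL = 0.422887 m


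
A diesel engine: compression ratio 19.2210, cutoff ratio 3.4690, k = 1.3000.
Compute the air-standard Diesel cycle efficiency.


r^(k-1) = 2.4274
rc^k = 5.0381
eta = 0.4817 = 48.1703%

48.1703%


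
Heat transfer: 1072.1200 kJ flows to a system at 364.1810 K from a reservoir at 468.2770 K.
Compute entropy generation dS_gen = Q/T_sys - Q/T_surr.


dS_sys = 1072.1200/364.1810 = 2.9439 kJ/K
dS_surr = -1072.1200/468.2770 = -2.2895 kJ/K
dS_gen = 2.9439 - 2.2895 = 0.6544 kJ/K (irreversible)

dS_gen = 0.6544 kJ/K, irreversible


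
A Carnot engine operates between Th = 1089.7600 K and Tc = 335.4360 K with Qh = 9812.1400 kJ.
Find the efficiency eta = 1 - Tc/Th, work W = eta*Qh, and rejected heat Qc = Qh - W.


eta = 1 - 335.4360/1089.7600 = 0.6922
W = 0.6922 * 9812.1400 = 6791.8924 kJ
Qc = 9812.1400 - 6791.8924 = 3020.2476 kJ

eta = 69.2193%, W = 6791.8924 kJ, Qc = 3020.2476 kJ


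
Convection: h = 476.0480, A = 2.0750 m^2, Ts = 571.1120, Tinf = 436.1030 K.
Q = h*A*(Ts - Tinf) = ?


dT = 135.0090 K
Q = 476.0480 * 2.0750 * 135.0090 = 133361.8362 W

133361.8362 W


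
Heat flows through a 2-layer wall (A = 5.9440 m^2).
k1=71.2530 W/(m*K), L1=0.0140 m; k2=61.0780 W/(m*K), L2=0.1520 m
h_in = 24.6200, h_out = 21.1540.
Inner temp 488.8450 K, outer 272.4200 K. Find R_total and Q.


R_conv_in = 1/(24.6200*5.9440) = 0.0068
R_1 = 0.0140/(71.2530*5.9440) = 3.3056e-05
R_2 = 0.1520/(61.0780*5.9440) = 0.0004
R_conv_out = 1/(21.1540*5.9440) = 0.0080
R_total = 0.0152 K/W
Q = 216.4250 / 0.0152 = 14202.9481 W

R_total = 0.0152 K/W, Q = 14202.9481 W


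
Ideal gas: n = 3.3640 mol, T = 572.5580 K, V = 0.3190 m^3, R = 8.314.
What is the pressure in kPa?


P = nRT/V = 3.3640 * 8.314 * 572.5580 / 0.3190
= 16013.4716 / 0.3190 = 50198.9706 Pa = 50.1990 kPa

50.1990 kPa


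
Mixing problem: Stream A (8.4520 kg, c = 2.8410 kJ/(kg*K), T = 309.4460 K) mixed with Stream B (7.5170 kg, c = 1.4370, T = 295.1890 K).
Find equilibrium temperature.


num = 10619.0688
den = 34.8141
Tf = 305.0224 K

305.0224 K


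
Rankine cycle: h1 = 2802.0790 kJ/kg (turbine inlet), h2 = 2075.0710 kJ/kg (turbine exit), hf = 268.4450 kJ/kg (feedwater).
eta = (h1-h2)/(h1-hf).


W = 727.0080 kJ/kg
Q_in = 2533.6340 kJ/kg
eta = 0.2869 = 28.6943%

eta = 28.6943%


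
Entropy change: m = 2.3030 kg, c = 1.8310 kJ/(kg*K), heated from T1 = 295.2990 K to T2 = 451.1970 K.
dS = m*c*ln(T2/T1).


T2/T1 = 1.5279
ln(T2/T1) = 0.4239
dS = 2.3030 * 1.8310 * 0.4239 = 1.7876 kJ/K

1.7876 kJ/K


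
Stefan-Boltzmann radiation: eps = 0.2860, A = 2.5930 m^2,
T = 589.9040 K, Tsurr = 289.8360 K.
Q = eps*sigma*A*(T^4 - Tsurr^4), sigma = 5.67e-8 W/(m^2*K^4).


T^4 = 1.2109e+11
Tsurr^4 = 7.0568e+09
Q = 0.2860 * 5.67e-8 * 2.5930 * 1.1404e+11 = 4795.1364 W

4795.1364 W


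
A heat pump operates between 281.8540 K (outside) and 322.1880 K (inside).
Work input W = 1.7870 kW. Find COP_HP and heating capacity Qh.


COP = 322.1880 / 40.3340 = 7.9880
Qh = 7.9880 * 1.7870 = 14.2746 kW

COP = 7.9880, Qh = 14.2746 kW


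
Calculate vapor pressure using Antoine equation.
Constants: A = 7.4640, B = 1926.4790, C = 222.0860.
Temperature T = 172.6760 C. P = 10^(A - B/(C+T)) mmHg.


C+T = 394.7620
B/(C+T) = 4.8801
log10(P) = 7.4640 - 4.8801 = 2.5839
P = 10^2.5839 = 383.6167 mmHg

383.6167 mmHg


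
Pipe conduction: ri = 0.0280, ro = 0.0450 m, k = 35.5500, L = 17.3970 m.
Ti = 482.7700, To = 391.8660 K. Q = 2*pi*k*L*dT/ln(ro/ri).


dT = 90.9040 K
ln(ro/ri) = 0.4745
Q = 2*pi*35.5500*17.3970*90.9040 / 0.4745 = 744524.6402 W

744524.6402 W


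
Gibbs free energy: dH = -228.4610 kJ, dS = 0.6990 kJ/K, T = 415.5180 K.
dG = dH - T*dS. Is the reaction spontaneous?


T*dS = 415.5180 * 0.6990 = 290.4471 kJ
dG = -228.4610 - 290.4471 = -518.9081 kJ (spontaneous)

dG = -518.9081 kJ, spontaneous


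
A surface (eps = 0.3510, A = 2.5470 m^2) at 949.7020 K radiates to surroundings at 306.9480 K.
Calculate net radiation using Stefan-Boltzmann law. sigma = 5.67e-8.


T^4 = 8.1348e+11
Tsurr^4 = 8.8769e+09
Q = 0.3510 * 5.67e-8 * 2.5470 * 8.0461e+11 = 40785.2758 W

40785.2758 W


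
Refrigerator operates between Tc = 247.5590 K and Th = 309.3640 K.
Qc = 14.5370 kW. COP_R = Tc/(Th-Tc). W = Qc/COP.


COP = 247.5590 / 61.8050 = 4.0055
W = 14.5370 / 4.0055 = 3.6293 kW

COP = 4.0055, W = 3.6293 kW


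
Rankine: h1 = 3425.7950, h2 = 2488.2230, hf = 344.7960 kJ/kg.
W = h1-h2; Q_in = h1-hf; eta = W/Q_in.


W = 937.5720 kJ/kg
Q_in = 3080.9990 kJ/kg
eta = 0.3043 = 30.4308%

eta = 30.4308%


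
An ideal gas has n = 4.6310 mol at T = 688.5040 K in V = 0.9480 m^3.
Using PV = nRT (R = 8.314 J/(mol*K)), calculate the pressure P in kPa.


P = nRT/V = 4.6310 * 8.314 * 688.5040 / 0.9480
= 26508.8733 / 0.9480 = 27962.9465 Pa = 27.9629 kPa

27.9629 kPa


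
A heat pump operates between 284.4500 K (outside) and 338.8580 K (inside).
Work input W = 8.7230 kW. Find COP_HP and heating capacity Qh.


COP = 338.8580 / 54.4080 = 6.2281
Qh = 6.2281 * 8.7230 = 54.3276 kW

COP = 6.2281, Qh = 54.3276 kW


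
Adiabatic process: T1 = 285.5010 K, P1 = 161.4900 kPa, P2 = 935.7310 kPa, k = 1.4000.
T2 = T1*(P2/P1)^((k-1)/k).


(k-1)/k = 0.2857
(P2/P1)^exp = 1.6520
T2 = 285.5010 * 1.6520 = 471.6384 K

471.6384 K


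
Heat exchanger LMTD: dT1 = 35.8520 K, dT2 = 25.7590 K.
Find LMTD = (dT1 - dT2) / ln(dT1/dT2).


dT1/dT2 = 1.3918
ln(dT1/dT2) = 0.3306
LMTD = 10.0930 / 0.3306 = 30.5279 K

30.5279 K


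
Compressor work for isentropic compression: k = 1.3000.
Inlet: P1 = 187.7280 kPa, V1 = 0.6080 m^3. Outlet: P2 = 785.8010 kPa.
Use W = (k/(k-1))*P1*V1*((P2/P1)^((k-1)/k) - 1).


(k-1)/k = 0.2308
(P2/P1)^exp = 1.3915
W = 4.3333 * 187.7280 * 0.6080 * (1.3915 - 1) = 193.6446 kJ

193.6446 kJ


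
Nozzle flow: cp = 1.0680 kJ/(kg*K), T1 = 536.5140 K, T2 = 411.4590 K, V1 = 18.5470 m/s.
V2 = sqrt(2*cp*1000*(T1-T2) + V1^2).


dT = 125.0550 K
2*cp*1000*dT = 267117.4800
V1^2 = 343.9912
V2 = sqrt(267461.4712) = 517.1668 m/s

517.1668 m/s


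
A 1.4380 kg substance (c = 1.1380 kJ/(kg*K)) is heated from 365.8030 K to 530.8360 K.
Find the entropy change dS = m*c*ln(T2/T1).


T2/T1 = 1.4512
ln(T2/T1) = 0.3724
dS = 1.4380 * 1.1380 * 0.3724 = 0.6093 kJ/K

0.6093 kJ/K


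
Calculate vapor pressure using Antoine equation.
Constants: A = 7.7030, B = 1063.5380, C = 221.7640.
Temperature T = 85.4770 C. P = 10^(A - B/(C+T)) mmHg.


C+T = 307.2410
B/(C+T) = 3.4616
log10(P) = 7.7030 - 3.4616 = 4.2414
P = 10^4.2414 = 17435.0916 mmHg

17435.0916 mmHg


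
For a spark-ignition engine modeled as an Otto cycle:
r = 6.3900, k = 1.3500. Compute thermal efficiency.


r^(k-1) = 1.9139
eta = 1 - 1/1.9139 = 0.4775 = 47.7514%

47.7514%


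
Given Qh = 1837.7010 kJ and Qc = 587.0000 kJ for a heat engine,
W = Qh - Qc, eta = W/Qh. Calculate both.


W = 1837.7010 - 587.0000 = 1250.7010 kJ
eta = 1250.7010 / 1837.7010 = 0.6806 = 68.0579%

W = 1250.7010 kJ, eta = 68.0579%


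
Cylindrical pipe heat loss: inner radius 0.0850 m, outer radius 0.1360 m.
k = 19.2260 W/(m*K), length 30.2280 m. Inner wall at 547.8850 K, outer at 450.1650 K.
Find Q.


dT = 97.7200 K
ln(ro/ri) = 0.4700
Q = 2*pi*19.2260*30.2280*97.7200 / 0.4700 = 759207.4598 W

759207.4598 W


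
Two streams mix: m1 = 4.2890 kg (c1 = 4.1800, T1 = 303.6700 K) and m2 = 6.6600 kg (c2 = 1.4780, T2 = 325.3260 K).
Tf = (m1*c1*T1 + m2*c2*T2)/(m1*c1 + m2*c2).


num = 8646.5418
den = 27.7715
Tf = 311.3459 K

311.3459 K


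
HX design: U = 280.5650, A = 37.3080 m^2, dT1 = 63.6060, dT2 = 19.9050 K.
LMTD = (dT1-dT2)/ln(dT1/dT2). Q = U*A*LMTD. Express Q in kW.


LMTD = 37.6170 K
Q = 280.5650 * 37.3080 * 37.6170 = 393748.6436 W = 393.7486 kW

393.7486 kW


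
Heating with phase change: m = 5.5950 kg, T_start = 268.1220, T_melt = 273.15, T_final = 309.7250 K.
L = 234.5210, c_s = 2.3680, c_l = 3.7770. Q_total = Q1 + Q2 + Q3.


Q1 (sensible, solid) = 5.5950 * 2.3680 * 5.0280 = 66.6158 kJ
Q2 (latent) = 5.5950 * 234.5210 = 1312.1450 kJ
Q3 (sensible, liquid) = 5.5950 * 3.7770 * 36.5750 = 772.9144 kJ
Q_total = 2151.6752 kJ

2151.6752 kJ


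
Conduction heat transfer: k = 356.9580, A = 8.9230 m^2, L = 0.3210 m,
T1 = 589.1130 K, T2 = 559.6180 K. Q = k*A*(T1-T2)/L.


dT = 29.4950 K
Q = 356.9580 * 8.9230 * 29.4950 / 0.3210 = 292665.3994 W

292665.3994 W


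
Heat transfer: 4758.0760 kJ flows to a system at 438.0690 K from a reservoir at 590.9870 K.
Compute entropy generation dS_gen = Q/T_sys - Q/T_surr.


dS_sys = 4758.0760/438.0690 = 10.8615 kJ/K
dS_surr = -4758.0760/590.9870 = -8.0511 kJ/K
dS_gen = 10.8615 - 8.0511 = 2.8104 kJ/K (irreversible)

dS_gen = 2.8104 kJ/K, irreversible


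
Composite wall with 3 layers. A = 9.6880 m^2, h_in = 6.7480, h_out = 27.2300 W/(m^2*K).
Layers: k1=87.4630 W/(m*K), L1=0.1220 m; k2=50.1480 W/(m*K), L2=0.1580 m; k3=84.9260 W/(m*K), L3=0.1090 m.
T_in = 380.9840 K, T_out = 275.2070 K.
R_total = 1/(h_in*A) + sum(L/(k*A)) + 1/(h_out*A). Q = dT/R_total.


R_conv_in = 1/(6.7480*9.6880) = 0.0153
R_1 = 0.1220/(87.4630*9.6880) = 0.0001
R_2 = 0.1580/(50.1480*9.6880) = 0.0003
R_3 = 0.1090/(84.9260*9.6880) = 0.0001
R_conv_out = 1/(27.2300*9.6880) = 0.0038
R_total = 0.0197 K/W
Q = 105.7770 / 0.0197 = 5372.4401 W

R_total = 0.0197 K/W, Q = 5372.4401 W


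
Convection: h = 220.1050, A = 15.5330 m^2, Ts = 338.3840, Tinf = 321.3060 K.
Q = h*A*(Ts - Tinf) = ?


dT = 17.0780 K
Q = 220.1050 * 15.5330 * 17.0780 = 58387.8199 W

58387.8199 W


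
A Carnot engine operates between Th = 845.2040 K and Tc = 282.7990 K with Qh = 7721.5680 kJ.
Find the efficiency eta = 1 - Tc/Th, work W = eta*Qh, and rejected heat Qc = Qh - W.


eta = 1 - 282.7990/845.2040 = 0.6654
W = 0.6654 * 7721.5680 = 5137.9885 kJ
Qc = 7721.5680 - 5137.9885 = 2583.5795 kJ

eta = 66.5407%, W = 5137.9885 kJ, Qc = 2583.5795 kJ


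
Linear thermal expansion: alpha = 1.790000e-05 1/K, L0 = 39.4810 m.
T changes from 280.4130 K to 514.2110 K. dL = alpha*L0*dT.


dT = 233.7980 K
dL = 1.790000e-05 * 39.4810 * 233.7980 = 0.165227 m
L_final = 39.646227 m

dL = 0.165227 m


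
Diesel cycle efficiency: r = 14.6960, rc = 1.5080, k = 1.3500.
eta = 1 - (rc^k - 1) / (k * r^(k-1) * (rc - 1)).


r^(k-1) = 2.5616
rc^k = 1.7412
eta = 0.5781 = 57.8107%

57.8107%


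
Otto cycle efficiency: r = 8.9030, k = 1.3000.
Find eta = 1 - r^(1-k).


r^(k-1) = 1.9269
eta = 1 - 1/1.9269 = 0.4810 = 48.1034%

48.1034%


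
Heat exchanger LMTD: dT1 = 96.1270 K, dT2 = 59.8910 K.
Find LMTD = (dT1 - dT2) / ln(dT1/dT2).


dT1/dT2 = 1.6050
ln(dT1/dT2) = 0.4731
LMTD = 36.2360 / 0.4731 = 76.5856 K

76.5856 K


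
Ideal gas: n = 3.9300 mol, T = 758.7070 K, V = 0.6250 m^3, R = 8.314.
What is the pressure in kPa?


P = nRT/V = 3.9300 * 8.314 * 758.7070 / 0.6250
= 24790.0077 / 0.6250 = 39664.0123 Pa = 39.6640 kPa

39.6640 kPa


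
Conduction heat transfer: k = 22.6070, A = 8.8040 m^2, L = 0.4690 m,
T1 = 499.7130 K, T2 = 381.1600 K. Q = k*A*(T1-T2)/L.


dT = 118.5530 K
Q = 22.6070 * 8.8040 * 118.5530 / 0.4690 = 50310.9681 W

50310.9681 W


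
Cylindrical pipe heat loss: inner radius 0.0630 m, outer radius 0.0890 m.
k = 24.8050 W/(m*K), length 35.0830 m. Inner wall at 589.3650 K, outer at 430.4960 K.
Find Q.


dT = 158.8690 K
ln(ro/ri) = 0.3455
Q = 2*pi*24.8050*35.0830*158.8690 / 0.3455 = 2514229.2101 W

2514229.2101 W


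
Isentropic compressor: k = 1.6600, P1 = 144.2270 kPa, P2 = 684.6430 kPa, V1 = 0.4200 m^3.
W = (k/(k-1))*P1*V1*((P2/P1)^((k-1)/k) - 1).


(k-1)/k = 0.3976
(P2/P1)^exp = 1.8575
W = 2.5152 * 144.2270 * 0.4200 * (1.8575 - 1) = 130.6508 kJ

130.6508 kJ


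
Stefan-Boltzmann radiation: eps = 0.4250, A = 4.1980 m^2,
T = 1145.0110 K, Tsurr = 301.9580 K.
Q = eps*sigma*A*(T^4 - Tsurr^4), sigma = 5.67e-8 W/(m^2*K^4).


T^4 = 1.7189e+12
Tsurr^4 = 8.3135e+09
Q = 0.4250 * 5.67e-8 * 4.1980 * 1.7105e+12 = 173040.3633 W

173040.3633 W


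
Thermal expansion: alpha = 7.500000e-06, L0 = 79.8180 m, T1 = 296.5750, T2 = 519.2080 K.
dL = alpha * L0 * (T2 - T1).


dT = 222.6330 K
dL = 7.500000e-06 * 79.8180 * 222.6330 = 0.133276 m
L_final = 79.951276 m

dL = 0.133276 m


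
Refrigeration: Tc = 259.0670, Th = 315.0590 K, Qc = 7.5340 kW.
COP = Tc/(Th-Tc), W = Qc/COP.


COP = 259.0670 / 55.9920 = 4.6269
W = 7.5340 / 4.6269 = 1.6283 kW

COP = 4.6269, W = 1.6283 kW


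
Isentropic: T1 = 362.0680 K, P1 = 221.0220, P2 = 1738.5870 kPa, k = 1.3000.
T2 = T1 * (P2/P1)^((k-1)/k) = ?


(k-1)/k = 0.2308
(P2/P1)^exp = 1.6096
T2 = 362.0680 * 1.6096 = 582.7794 K

582.7794 K


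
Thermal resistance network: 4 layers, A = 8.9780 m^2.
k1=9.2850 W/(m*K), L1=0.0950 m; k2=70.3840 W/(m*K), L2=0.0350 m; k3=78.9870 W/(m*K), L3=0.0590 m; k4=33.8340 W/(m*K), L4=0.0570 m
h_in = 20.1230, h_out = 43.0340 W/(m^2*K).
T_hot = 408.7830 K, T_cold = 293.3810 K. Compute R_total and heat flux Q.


R_conv_in = 1/(20.1230*8.9780) = 0.0055
R_1 = 0.0950/(9.2850*8.9780) = 0.0011
R_2 = 0.0350/(70.3840*8.9780) = 5.5388e-05
R_3 = 0.0590/(78.9870*8.9780) = 8.3199e-05
R_4 = 0.0570/(33.8340*8.9780) = 0.0002
R_conv_out = 1/(43.0340*8.9780) = 0.0026
R_total = 0.0096 K/W
Q = 115.4020 / 0.0096 = 12034.5156 W

R_total = 0.0096 K/W, Q = 12034.5156 W


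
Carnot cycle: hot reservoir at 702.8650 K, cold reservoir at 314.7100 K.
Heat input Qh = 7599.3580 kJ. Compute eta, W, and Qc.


eta = 1 - 314.7100/702.8650 = 0.5522
W = 0.5522 * 7599.3580 = 4196.7217 kJ
Qc = 7599.3580 - 4196.7217 = 3402.6363 kJ

eta = 55.2247%, W = 4196.7217 kJ, Qc = 3402.6363 kJ


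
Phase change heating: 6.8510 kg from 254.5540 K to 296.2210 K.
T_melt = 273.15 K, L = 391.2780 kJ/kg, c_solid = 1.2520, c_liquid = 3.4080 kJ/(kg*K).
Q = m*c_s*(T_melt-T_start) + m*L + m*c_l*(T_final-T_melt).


Q1 (sensible, solid) = 6.8510 * 1.2520 * 18.5960 = 159.5063 kJ
Q2 (latent) = 6.8510 * 391.2780 = 2680.6456 kJ
Q3 (sensible, liquid) = 6.8510 * 3.4080 * 23.0710 = 538.6665 kJ
Q_total = 3378.8184 kJ

3378.8184 kJ


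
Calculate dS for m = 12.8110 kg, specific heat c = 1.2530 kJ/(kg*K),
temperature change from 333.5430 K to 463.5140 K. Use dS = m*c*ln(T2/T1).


T2/T1 = 1.3897
ln(T2/T1) = 0.3291
dS = 12.8110 * 1.2530 * 0.3291 = 5.2822 kJ/K

5.2822 kJ/K


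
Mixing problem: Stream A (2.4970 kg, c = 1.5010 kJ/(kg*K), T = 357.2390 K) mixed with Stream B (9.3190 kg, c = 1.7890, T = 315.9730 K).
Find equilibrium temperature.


num = 6606.7349
den = 20.4197
Tf = 323.5473 K

323.5473 K


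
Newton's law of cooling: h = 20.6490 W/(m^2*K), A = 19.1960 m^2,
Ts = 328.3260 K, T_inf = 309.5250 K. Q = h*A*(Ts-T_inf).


dT = 18.8010 K
Q = 20.6490 * 19.1960 * 18.8010 = 7452.3066 W

7452.3066 W


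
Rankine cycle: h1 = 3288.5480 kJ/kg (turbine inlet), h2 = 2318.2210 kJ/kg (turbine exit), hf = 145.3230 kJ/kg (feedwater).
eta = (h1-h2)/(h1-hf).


W = 970.3270 kJ/kg
Q_in = 3143.2250 kJ/kg
eta = 0.3087 = 30.8704%

eta = 30.8704%


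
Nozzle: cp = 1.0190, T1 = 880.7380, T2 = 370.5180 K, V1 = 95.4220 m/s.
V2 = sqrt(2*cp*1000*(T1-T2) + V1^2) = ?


dT = 510.2200 K
2*cp*1000*dT = 1039828.3600
V1^2 = 9105.3581
V2 = sqrt(1048933.7181) = 1024.1747 m/s

1024.1747 m/s


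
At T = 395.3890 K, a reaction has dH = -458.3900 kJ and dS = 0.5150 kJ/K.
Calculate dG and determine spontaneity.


T*dS = 395.3890 * 0.5150 = 203.6253 kJ
dG = -458.3900 - 203.6253 = -662.0153 kJ (spontaneous)

dG = -662.0153 kJ, spontaneous


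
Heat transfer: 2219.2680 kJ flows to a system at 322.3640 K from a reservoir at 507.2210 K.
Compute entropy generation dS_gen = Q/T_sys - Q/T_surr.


dS_sys = 2219.2680/322.3640 = 6.8844 kJ/K
dS_surr = -2219.2680/507.2210 = -4.3753 kJ/K
dS_gen = 6.8844 - 4.3753 = 2.5090 kJ/K (irreversible)

dS_gen = 2.5090 kJ/K, irreversible


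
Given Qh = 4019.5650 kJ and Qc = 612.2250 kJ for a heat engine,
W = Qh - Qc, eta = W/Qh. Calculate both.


W = 4019.5650 - 612.2250 = 3407.3400 kJ
eta = 3407.3400 / 4019.5650 = 0.8477 = 84.7689%

W = 3407.3400 kJ, eta = 84.7689%


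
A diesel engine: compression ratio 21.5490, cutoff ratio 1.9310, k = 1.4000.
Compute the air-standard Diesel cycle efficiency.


r^(k-1) = 3.4148
rc^k = 2.5124
eta = 0.6602 = 66.0196%

66.0196%


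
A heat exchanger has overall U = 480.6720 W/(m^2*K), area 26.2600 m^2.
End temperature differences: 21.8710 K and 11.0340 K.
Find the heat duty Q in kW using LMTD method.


LMTD = 15.8394 K
Q = 480.6720 * 26.2600 * 15.8394 = 199931.9279 W = 199.9319 kW

199.9319 kW


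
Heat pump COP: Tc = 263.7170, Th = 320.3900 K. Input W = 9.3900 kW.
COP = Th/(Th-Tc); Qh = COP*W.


COP = 320.3900 / 56.6730 = 5.6533
Qh = 5.6533 * 9.3900 = 53.0846 kW

COP = 5.6533, Qh = 53.0846 kW


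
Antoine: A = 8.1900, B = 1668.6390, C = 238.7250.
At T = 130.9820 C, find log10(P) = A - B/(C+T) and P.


C+T = 369.7070
B/(C+T) = 4.5134
log10(P) = 8.1900 - 4.5134 = 3.6766
P = 10^3.6766 = 4748.8749 mmHg

4748.8749 mmHg


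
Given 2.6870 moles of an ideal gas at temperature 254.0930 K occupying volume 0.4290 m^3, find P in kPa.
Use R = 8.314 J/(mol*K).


P = nRT/V = 2.6870 * 8.314 * 254.0930 / 0.4290
= 5676.3660 / 0.4290 = 13231.6223 Pa = 13.2316 kPa

13.2316 kPa


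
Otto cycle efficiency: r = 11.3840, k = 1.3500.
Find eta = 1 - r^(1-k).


r^(k-1) = 2.3426
eta = 1 - 1/2.3426 = 0.5731 = 57.3129%

57.3129%


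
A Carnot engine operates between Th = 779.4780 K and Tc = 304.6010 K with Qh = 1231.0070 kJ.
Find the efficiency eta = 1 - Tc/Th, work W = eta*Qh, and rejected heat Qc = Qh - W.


eta = 1 - 304.6010/779.4780 = 0.6092
W = 0.6092 * 1231.0070 = 749.9595 kJ
Qc = 1231.0070 - 749.9595 = 481.0475 kJ

eta = 60.9224%, W = 749.9595 kJ, Qc = 481.0475 kJ


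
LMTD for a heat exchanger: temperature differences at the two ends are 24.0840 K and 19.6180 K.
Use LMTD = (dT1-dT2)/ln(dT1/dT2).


dT1/dT2 = 1.2276
ln(dT1/dT2) = 0.2051
LMTD = 4.4660 / 0.2051 = 21.7747 K

21.7747 K


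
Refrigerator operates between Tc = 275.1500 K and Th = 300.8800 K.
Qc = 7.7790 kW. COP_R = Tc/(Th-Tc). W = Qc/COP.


COP = 275.1500 / 25.7300 = 10.6937
W = 7.7790 / 10.6937 = 0.7274 kW

COP = 10.6937, W = 0.7274 kW


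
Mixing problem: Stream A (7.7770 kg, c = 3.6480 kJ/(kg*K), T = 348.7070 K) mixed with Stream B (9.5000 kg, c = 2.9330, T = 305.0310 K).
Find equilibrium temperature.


num = 18392.2218
den = 56.2340
Tf = 327.0659 K

327.0659 K


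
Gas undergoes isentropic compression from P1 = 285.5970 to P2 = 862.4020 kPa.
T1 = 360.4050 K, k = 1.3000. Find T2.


(k-1)/k = 0.2308
(P2/P1)^exp = 1.2905
T2 = 360.4050 * 1.2905 = 465.1038 K

465.1038 K


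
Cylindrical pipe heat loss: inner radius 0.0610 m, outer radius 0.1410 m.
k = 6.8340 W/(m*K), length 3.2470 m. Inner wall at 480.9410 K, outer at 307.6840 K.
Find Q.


dT = 173.2570 K
ln(ro/ri) = 0.8379
Q = 2*pi*6.8340*3.2470*173.2570 / 0.8379 = 28829.8893 W

28829.8893 W


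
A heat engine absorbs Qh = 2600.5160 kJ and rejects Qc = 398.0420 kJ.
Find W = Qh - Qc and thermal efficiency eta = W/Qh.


W = 2600.5160 - 398.0420 = 2202.4740 kJ
eta = 2202.4740 / 2600.5160 = 0.8469 = 84.6937%

W = 2202.4740 kJ, eta = 84.6937%


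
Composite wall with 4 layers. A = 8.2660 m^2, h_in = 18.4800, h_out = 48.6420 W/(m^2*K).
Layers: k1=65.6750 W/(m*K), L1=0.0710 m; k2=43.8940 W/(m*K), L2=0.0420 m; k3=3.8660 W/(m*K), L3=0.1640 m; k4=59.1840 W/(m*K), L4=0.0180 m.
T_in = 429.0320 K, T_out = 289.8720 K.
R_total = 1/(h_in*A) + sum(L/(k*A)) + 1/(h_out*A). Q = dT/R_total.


R_conv_in = 1/(18.4800*8.2660) = 0.0065
R_1 = 0.0710/(65.6750*8.2660) = 0.0001
R_2 = 0.0420/(43.8940*8.2660) = 0.0001
R_3 = 0.1640/(3.8660*8.2660) = 0.0051
R_4 = 0.0180/(59.1840*8.2660) = 3.6794e-05
R_conv_out = 1/(48.6420*8.2660) = 0.0025
R_total = 0.0144 K/W
Q = 139.1600 / 0.0144 = 9631.2244 W

R_total = 0.0144 K/W, Q = 9631.2244 W


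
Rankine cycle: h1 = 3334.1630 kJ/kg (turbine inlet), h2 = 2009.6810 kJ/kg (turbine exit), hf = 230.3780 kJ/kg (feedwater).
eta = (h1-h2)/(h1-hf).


W = 1324.4820 kJ/kg
Q_in = 3103.7850 kJ/kg
eta = 0.4267 = 42.6731%

eta = 42.6731%


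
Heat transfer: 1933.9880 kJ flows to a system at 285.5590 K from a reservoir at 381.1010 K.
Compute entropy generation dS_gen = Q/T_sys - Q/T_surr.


dS_sys = 1933.9880/285.5590 = 6.7726 kJ/K
dS_surr = -1933.9880/381.1010 = -5.0747 kJ/K
dS_gen = 6.7726 - 5.0747 = 1.6979 kJ/K (irreversible)

dS_gen = 1.6979 kJ/K, irreversible


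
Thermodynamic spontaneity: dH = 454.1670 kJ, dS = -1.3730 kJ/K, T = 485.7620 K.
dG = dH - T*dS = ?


T*dS = 485.7620 * -1.3730 = -666.9512 kJ
dG = 454.1670 + 666.9512 = 1121.1182 kJ (non-spontaneous)

dG = 1121.1182 kJ, non-spontaneous


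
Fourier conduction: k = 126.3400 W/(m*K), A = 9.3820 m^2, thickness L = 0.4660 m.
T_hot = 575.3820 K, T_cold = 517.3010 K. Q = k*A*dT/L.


dT = 58.0810 K
Q = 126.3400 * 9.3820 * 58.0810 / 0.4660 = 147735.3650 W

147735.3650 W


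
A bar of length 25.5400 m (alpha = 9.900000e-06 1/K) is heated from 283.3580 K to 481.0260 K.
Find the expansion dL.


dT = 197.6680 K
dL = 9.900000e-06 * 25.5400 * 197.6680 = 0.049980 m
L_final = 25.589980 m

dL = 0.049980 m


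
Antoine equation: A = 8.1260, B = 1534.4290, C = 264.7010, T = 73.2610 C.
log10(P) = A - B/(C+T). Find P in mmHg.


C+T = 337.9620
B/(C+T) = 4.5402
log10(P) = 8.1260 - 4.5402 = 3.5858
P = 10^3.5858 = 3852.6432 mmHg

3852.6432 mmHg


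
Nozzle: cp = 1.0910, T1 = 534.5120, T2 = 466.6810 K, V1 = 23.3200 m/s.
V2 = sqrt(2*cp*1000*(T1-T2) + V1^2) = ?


dT = 67.8310 K
2*cp*1000*dT = 148007.2420
V1^2 = 543.8224
V2 = sqrt(148551.0644) = 385.4232 m/s

385.4232 m/s


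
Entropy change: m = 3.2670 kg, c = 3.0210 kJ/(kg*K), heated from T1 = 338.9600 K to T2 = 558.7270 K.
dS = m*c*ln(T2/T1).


T2/T1 = 1.6484
ln(T2/T1) = 0.4998
dS = 3.2670 * 3.0210 * 0.4998 = 4.9326 kJ/K

4.9326 kJ/K


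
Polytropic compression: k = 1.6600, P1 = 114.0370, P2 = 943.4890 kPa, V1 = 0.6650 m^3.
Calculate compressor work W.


(k-1)/k = 0.3976
(P2/P1)^exp = 2.3167
W = 2.5152 * 114.0370 * 0.6650 * (2.3167 - 1) = 251.1367 kJ

251.1367 kJ


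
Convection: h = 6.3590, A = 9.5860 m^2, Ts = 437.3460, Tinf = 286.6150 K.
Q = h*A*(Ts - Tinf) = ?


dT = 150.7310 K
Q = 6.3590 * 9.5860 * 150.7310 = 9188.1659 W

9188.1659 W


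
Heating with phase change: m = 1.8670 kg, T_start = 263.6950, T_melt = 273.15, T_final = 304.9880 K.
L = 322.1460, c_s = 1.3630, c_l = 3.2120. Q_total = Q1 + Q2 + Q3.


Q1 (sensible, solid) = 1.8670 * 1.3630 * 9.4550 = 24.0603 kJ
Q2 (latent) = 1.8670 * 322.1460 = 601.4466 kJ
Q3 (sensible, liquid) = 1.8670 * 3.2120 * 31.8380 = 190.9262 kJ
Q_total = 816.4332 kJ

816.4332 kJ


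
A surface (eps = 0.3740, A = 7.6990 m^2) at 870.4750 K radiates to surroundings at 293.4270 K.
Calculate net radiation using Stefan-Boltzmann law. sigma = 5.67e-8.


T^4 = 5.7415e+11
Tsurr^4 = 7.4131e+09
Q = 0.3740 * 5.67e-8 * 7.6990 * 5.6674e+11 = 92527.3885 W

92527.3885 W


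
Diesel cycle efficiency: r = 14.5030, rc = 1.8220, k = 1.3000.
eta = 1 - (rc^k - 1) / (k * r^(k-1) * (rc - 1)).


r^(k-1) = 2.2307
rc^k = 2.1813
eta = 0.5044 = 50.4432%

50.4432%


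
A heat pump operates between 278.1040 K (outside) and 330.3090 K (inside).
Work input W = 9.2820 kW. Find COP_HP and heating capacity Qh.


COP = 330.3090 / 52.2050 = 6.3272
Qh = 6.3272 * 9.2820 = 58.7286 kW

COP = 6.3272, Qh = 58.7286 kW


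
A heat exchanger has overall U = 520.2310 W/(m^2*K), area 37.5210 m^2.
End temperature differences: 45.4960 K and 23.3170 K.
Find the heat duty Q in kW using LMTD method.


LMTD = 33.1802 K
Q = 520.2310 * 37.5210 * 33.1802 = 647662.9551 W = 647.6630 kW

647.6630 kW


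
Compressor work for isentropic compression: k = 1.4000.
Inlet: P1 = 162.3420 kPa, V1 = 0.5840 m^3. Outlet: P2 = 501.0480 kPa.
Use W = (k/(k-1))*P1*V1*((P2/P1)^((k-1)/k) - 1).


(k-1)/k = 0.2857
(P2/P1)^exp = 1.3799
W = 3.5000 * 162.3420 * 0.5840 * (1.3799 - 1) = 126.0556 kJ

126.0556 kJ


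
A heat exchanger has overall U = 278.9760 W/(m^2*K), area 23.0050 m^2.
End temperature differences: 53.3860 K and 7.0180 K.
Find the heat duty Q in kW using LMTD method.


LMTD = 22.8518 K
Q = 278.9760 * 23.0050 * 22.8518 = 146659.5535 W = 146.6596 kW

146.6596 kW


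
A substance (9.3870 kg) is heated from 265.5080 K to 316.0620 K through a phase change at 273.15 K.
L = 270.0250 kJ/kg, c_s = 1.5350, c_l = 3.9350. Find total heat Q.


Q1 (sensible, solid) = 9.3870 * 1.5350 * 7.6420 = 110.1139 kJ
Q2 (latent) = 9.3870 * 270.0250 = 2534.7247 kJ
Q3 (sensible, liquid) = 9.3870 * 3.9350 * 42.9120 = 1585.0768 kJ
Q_total = 4229.9154 kJ

4229.9154 kJ


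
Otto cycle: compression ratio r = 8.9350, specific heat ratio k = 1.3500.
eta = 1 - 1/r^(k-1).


r^(k-1) = 2.1522
eta = 1 - 1/2.1522 = 0.5354 = 53.5360%

53.5360%


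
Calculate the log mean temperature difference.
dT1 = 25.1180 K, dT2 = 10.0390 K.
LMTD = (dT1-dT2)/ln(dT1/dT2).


dT1/dT2 = 2.5020
ln(dT1/dT2) = 0.9171
LMTD = 15.0790 / 0.9171 = 16.4419 K

16.4419 K


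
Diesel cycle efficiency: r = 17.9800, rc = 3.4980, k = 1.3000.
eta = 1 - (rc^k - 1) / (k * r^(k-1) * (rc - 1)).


r^(k-1) = 2.3792
rc^k = 5.0929
eta = 0.4703 = 47.0264%

47.0264%


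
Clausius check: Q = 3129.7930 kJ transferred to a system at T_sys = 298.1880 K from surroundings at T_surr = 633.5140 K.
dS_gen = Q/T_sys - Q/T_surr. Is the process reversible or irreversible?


dS_sys = 3129.7930/298.1880 = 10.4960 kJ/K
dS_surr = -3129.7930/633.5140 = -4.9404 kJ/K
dS_gen = 10.4960 - 4.9404 = 5.5557 kJ/K (irreversible)

dS_gen = 5.5557 kJ/K, irreversible


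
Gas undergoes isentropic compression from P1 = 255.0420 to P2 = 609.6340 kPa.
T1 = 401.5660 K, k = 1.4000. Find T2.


(k-1)/k = 0.2857
(P2/P1)^exp = 1.2827
T2 = 401.5660 * 1.2827 = 515.0954 K

515.0954 K


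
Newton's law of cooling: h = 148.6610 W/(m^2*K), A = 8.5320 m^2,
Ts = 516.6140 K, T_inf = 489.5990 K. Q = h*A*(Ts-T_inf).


dT = 27.0150 K
Q = 148.6610 * 8.5320 * 27.0150 = 34265.1682 W

34265.1682 W


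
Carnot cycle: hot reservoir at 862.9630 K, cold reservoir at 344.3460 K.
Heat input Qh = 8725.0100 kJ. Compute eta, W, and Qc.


eta = 1 - 344.3460/862.9630 = 0.6010
W = 0.6010 * 8725.0100 = 5243.4908 kJ
Qc = 8725.0100 - 5243.4908 = 3481.5192 kJ

eta = 60.0972%, W = 5243.4908 kJ, Qc = 3481.5192 kJ


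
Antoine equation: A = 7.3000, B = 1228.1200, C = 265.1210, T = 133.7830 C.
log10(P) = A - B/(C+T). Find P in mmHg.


C+T = 398.9040
B/(C+T) = 3.0787
log10(P) = 7.3000 - 3.0787 = 4.2213
P = 10^4.2213 = 16644.2513 mmHg

16644.2513 mmHg


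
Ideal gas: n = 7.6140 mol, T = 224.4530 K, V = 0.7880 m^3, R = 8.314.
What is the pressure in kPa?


P = nRT/V = 7.6140 * 8.314 * 224.4530 / 0.7880
= 14208.5025 / 0.7880 = 18031.0945 Pa = 18.0311 kPa

18.0311 kPa


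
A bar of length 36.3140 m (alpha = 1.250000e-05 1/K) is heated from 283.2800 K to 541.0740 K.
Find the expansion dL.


dT = 257.7940 K
dL = 1.250000e-05 * 36.3140 * 257.7940 = 0.117019 m
L_final = 36.431019 m

dL = 0.117019 m


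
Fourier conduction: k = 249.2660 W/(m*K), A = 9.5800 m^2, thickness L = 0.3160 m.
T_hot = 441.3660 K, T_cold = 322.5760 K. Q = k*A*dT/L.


dT = 118.7900 K
Q = 249.2660 * 9.5800 * 118.7900 / 0.3160 = 897679.5949 W

897679.5949 W


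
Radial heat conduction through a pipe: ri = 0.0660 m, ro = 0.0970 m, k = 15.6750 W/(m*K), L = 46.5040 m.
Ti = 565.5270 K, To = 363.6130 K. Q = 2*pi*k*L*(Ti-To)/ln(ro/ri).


dT = 201.9140 K
ln(ro/ri) = 0.3851
Q = 2*pi*15.6750*46.5040*201.9140 / 0.3851 = 2401706.8597 W

2401706.8597 W


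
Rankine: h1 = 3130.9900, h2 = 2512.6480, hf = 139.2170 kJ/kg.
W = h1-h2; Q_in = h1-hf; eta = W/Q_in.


W = 618.3420 kJ/kg
Q_in = 2991.7730 kJ/kg
eta = 0.2067 = 20.6681%

eta = 20.6681%


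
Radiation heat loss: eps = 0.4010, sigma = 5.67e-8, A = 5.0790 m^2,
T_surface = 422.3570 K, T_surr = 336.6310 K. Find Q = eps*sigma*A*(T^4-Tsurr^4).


T^4 = 3.1821e+10
Tsurr^4 = 1.2842e+10
Q = 0.4010 * 5.67e-8 * 5.0790 * 1.8980e+10 = 2191.7866 W

2191.7866 W


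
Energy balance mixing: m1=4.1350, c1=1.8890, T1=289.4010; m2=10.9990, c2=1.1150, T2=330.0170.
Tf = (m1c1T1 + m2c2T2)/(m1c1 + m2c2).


num = 6307.8061
den = 20.0749
Tf = 314.2136 K

314.2136 K


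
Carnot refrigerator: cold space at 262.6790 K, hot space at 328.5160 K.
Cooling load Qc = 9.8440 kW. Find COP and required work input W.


COP = 262.6790 / 65.8370 = 3.9898
W = 9.8440 / 3.9898 = 2.4673 kW

COP = 3.9898, W = 2.4673 kW


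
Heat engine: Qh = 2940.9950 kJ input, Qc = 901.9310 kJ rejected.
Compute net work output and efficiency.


W = 2940.9950 - 901.9310 = 2039.0640 kJ
eta = 2039.0640 / 2940.9950 = 0.6933 = 69.3325%

W = 2039.0640 kJ, eta = 69.3325%


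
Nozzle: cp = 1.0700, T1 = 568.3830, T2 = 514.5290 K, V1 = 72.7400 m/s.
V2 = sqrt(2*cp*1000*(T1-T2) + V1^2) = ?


dT = 53.8540 K
2*cp*1000*dT = 115247.5600
V1^2 = 5291.1076
V2 = sqrt(120538.6676) = 347.1868 m/s

347.1868 m/s


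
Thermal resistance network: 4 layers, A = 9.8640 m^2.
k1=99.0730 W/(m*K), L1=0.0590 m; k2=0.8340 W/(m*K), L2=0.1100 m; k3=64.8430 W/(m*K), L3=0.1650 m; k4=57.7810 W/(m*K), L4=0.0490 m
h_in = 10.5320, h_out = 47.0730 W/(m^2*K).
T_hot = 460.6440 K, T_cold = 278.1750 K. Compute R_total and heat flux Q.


R_conv_in = 1/(10.5320*9.8640) = 0.0096
R_1 = 0.0590/(99.0730*9.8640) = 6.0373e-05
R_2 = 0.1100/(0.8340*9.8640) = 0.0134
R_3 = 0.1650/(64.8430*9.8640) = 0.0003
R_4 = 0.0490/(57.7810*9.8640) = 8.5972e-05
R_conv_out = 1/(47.0730*9.8640) = 0.0022
R_total = 0.0256 K/W
Q = 182.4690 / 0.0256 = 7140.2338 W

R_total = 0.0256 K/W, Q = 7140.2338 W


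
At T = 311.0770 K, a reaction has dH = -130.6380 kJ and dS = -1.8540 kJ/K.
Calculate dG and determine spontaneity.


T*dS = 311.0770 * -1.8540 = -576.7368 kJ
dG = -130.6380 + 576.7368 = 446.0988 kJ (non-spontaneous)

dG = 446.0988 kJ, non-spontaneous


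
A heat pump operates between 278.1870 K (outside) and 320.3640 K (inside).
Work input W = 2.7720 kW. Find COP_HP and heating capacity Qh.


COP = 320.3640 / 42.1770 = 7.5957
Qh = 7.5957 * 2.7720 = 21.0553 kW

COP = 7.5957, Qh = 21.0553 kW


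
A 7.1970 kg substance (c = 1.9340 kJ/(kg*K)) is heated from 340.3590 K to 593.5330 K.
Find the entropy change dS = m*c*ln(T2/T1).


T2/T1 = 1.7438
ln(T2/T1) = 0.5561
dS = 7.1970 * 1.9340 * 0.5561 = 7.7402 kJ/K

7.7402 kJ/K


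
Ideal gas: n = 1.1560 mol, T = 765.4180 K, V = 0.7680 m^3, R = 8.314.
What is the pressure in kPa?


P = nRT/V = 1.1560 * 8.314 * 765.4180 / 0.7680
= 7356.4202 / 0.7680 = 9578.6721 Pa = 9.5787 kPa

9.5787 kPa


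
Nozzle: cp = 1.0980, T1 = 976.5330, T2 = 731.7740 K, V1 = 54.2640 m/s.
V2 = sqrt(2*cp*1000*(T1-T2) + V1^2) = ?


dT = 244.7590 K
2*cp*1000*dT = 537490.7640
V1^2 = 2944.5817
V2 = sqrt(540435.3457) = 735.1431 m/s

735.1431 m/s


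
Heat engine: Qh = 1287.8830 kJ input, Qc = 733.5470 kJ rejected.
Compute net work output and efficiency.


W = 1287.8830 - 733.5470 = 554.3360 kJ
eta = 554.3360 / 1287.8830 = 0.4304 = 43.0424%

W = 554.3360 kJ, eta = 43.0424%


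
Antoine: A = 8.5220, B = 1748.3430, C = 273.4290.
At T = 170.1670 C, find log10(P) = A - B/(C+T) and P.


C+T = 443.5960
B/(C+T) = 3.9413
log10(P) = 8.5220 - 3.9413 = 4.5807
P = 10^4.5807 = 38080.6468 mmHg

38080.6468 mmHg


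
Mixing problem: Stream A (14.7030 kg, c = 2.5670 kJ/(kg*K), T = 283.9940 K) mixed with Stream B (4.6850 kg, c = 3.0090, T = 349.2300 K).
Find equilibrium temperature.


num = 15641.8252
den = 51.8398
Tf = 301.7341 K

301.7341 K


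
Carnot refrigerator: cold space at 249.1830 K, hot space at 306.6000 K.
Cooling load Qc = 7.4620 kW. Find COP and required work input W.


COP = 249.1830 / 57.4170 = 4.3399
W = 7.4620 / 4.3399 = 1.7194 kW

COP = 4.3399, W = 1.7194 kW


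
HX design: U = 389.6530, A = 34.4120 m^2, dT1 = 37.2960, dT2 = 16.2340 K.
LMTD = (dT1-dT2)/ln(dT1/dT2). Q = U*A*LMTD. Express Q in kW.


LMTD = 25.3217 K
Q = 389.6530 * 34.4120 * 25.3217 = 339531.4237 W = 339.5314 kW

339.5314 kW


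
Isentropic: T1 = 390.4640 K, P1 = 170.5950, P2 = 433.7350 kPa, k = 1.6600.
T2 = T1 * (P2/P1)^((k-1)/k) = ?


(k-1)/k = 0.3976
(P2/P1)^exp = 1.4492
T2 = 390.4640 * 1.4492 = 565.8584 K

565.8584 K


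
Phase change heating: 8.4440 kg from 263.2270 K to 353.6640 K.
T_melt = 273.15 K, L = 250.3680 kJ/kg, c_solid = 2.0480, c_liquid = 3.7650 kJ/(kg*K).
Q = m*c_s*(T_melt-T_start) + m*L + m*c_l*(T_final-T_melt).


Q1 (sensible, solid) = 8.4440 * 2.0480 * 9.9230 = 171.6015 kJ
Q2 (latent) = 8.4440 * 250.3680 = 2114.1074 kJ
Q3 (sensible, liquid) = 8.4440 * 3.7650 * 80.5140 = 2559.6737 kJ
Q_total = 4845.3826 kJ

4845.3826 kJ
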